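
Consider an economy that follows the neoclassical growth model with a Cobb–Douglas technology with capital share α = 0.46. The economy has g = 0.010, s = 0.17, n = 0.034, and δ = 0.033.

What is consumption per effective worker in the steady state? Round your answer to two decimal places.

c* = 1.63

Steady state requires s·f(k) = (n + g + δ)·k, i.e. s·k^α = (n + g + δ)·k.
Rearranging, k^(1−α) = s / (n + g + δ).
k^0.54 = 0.17 / (0.034 + 0.010 + 0.033) = 0.17 / 0.077 = 2.2078
k* = 2.2078^(1/0.54) ≈ 4.3347
y* = (k*)^α = 4.3347^0.46 ≈ 1.9634
c* = (1 − s)·y* = (1 − 0.17) × 1.9634 ≈ 1.6296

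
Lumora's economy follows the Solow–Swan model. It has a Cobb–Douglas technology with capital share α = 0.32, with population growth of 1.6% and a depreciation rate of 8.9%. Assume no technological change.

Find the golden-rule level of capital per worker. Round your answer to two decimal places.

k_gold ≈ 5.15

The golden rule sets f'(k) = n + δ, i.e. α·k^(α−1) = n + δ.
So k^(1−α) = α / (n + δ) = 0.32 / 0.105 = 3.0476.
k_gold = 3.0476^(1/0.68) ≈ 5.1488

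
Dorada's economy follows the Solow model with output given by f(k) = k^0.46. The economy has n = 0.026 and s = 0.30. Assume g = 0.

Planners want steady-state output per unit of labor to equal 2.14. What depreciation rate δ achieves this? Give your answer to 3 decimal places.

Steady state requires s·f(k) = (n + δ)·k, i.e. s·k^α = (n + δ)·k.
Since y* = [s/(n + δ)]^(α/(1−α)), we have s/(n + δ) = (y*)^((1−α)/α) = 2.14^1.1739 = 2.4427.
Therefore n + δ = s / 2.4427 = 0.30 / 2.4427 = 0.1228, so δ = 0.1228 − 0.026 = 0.0968.

δ ≈ 0.097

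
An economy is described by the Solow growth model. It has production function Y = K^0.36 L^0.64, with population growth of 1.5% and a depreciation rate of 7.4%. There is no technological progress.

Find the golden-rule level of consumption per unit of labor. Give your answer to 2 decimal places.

c_gold ≈ 1.40

At the golden rule, f'(k) = n + δ, so α·k^(α−1) = n + δ and k_gold = (α/(n + δ))^(1/(1−α)).
k_gold = (0.36/0.089)^(1/0.64) = 4.0449^1.5625 ≈ 8.8776
c_gold = f(k_gold) − (n + δ)·k_gold = 2.1948 − 0.089×8.8776 ≈ 1.4047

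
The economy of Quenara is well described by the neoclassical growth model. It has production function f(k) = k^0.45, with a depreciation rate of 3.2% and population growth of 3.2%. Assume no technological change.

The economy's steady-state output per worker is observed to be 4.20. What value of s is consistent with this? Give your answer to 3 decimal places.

s ≈ 0.370

Steady state requires s·f(k) = (n + δ)·k, i.e. s·k^α = (n + δ)·k.
Since y* = [s/(n + δ)]^(α/(1−α)), we have s/(n + δ) = (y*)^((1−α)/α) = 4.20^1.2222 = 5.7774.
Therefore s = 5.7774 × (n + δ) = 5.7774 × 0.064 = 0.3698.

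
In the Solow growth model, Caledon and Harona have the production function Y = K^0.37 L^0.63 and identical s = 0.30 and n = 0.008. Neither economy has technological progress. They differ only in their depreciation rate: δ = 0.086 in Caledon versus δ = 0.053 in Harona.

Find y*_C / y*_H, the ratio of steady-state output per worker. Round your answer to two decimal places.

ratio ≈ 0.78

Steady-state y* = [s/(n + δ)]^(α/(1−α)), so the ratio is [ (s_C/(n + δ)_C) / (s_H/(n + δ)_H) ]^0.5873.
s_C/(n + δ)_C = 0.30/0.094 = 3.1915; s_H/(n + δ)_H = 0.30/0.061 = 4.9180.
Ratio = (3.1915/4.9180)^0.5873 = 0.6489^0.5873 ≈ 0.7757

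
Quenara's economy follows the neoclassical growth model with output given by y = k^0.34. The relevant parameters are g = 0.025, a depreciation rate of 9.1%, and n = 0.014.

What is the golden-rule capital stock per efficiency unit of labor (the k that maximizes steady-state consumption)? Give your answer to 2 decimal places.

k_gold ≈ 4.29

The golden rule sets f'(k) = n + g + δ, i.e. α·k^(α−1) = n + g + δ.
So k^(1−α) = α / (n + g + δ) = 0.34 / 0.130 = 2.6154.
k_gold = 2.6154^(1/0.66) ≈ 4.2917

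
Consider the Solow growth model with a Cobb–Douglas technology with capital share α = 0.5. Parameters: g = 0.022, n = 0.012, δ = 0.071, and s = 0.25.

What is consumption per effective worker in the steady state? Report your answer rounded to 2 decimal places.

In steady state, investment equals break-even investment: s·k^α = (n + g + δ)·k.
Dividing both sides by k: k^(1−α) = s / (n + g + δ).
k^0.5 = 0.25 / (0.012 + 0.022 + 0.071) = 0.25 / 0.105 = 2.3810
k* = 2.3810^(1/0.5) ≈ 5.6692
y* = (k*)^α = 5.6692^0.5 ≈ 2.3810
c* = (1 − s)·y* = (1 − 0.25) × 2.3810 ≈ 1.7858

c* ≈ 1.79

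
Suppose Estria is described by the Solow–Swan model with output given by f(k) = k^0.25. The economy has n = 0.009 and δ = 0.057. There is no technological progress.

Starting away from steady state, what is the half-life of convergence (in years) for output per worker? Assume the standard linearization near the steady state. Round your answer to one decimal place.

about 14.0 years

Near the steady state the convergence rate is λ = (1 − α)(n + δ).
λ = (1 − 0.25) × 0.066 = 0.75 × 0.066 = 0.0495
Half-life = ln 2 / λ = 0.6931 / 0.0495 ≈ 14.00 years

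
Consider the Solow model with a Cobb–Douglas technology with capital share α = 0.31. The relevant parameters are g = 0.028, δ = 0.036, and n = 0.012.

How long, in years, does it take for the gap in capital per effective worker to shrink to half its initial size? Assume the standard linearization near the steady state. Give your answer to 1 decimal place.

t_½ ≈ 13.2 years

Near the steady state the convergence rate is λ = (1 − α)(n + g + δ).
λ = (1 − 0.31) × 0.076 = 0.69 × 0.076 = 0.05244
Half-life = ln 2 / λ = 0.6931 / 0.05244 ≈ 13.22 years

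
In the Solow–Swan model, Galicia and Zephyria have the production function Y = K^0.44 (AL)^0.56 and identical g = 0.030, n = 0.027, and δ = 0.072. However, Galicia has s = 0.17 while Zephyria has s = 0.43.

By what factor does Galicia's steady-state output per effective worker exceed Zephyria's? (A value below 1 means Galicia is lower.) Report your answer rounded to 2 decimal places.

ratio ≈ 0.48

Steady-state y* = [s/(n + g + δ)]^(α/(1−α)), so the ratio is [ (s_G/(n + g + δ)_G) / (s_Z/(n + g + δ)_Z) ]^0.7857.
s_G/(n + g + δ)_G = 0.17/0.129 = 1.3178; s_Z/(n + g + δ)_Z = 0.43/0.129 = 3.3333.
Ratio = (1.3178/3.3333)^0.7857 = 0.3953^0.7857 ≈ 0.4823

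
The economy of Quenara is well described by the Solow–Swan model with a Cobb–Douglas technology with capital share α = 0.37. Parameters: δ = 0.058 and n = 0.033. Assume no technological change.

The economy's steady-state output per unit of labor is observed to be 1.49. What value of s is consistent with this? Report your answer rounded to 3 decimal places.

s ≈ 0.179

In steady state, investment equals break-even investment: s·k^α = (n + δ)·k.
Since y* = [s/(n + δ)]^(α/(1−α)), we have s/(n + δ) = (y*)^((1−α)/α) = 1.49^1.7027 = 1.9719.
Therefore s = 1.9719 × (n + δ) = 1.9719 × 0.091 = 0.1794.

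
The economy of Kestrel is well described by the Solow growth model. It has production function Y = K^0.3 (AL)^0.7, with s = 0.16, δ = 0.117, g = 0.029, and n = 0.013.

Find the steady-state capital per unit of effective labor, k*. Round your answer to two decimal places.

Steady state requires s·f(k) = (n + g + δ)·k, i.e. s·k^α = (n + g + δ)·k.
Rearranging, k^(1−α) = s / (n + g + δ).
k^0.7 = 0.16 / (0.013 + 0.029 + 0.117) = 0.16 / 0.159 = 1.0063
k* = 1.0063^(1/0.7) ≈ 1.0090

k* = 1.01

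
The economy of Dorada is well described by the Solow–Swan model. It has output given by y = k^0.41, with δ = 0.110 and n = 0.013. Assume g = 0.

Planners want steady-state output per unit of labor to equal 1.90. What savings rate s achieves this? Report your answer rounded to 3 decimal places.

Steady state requires s·f(k) = (n + δ)·k, i.e. s·k^α = (n + δ)·k.
Since y* = [s/(n + δ)]^(α/(1−α)), we have s/(n + δ) = (y*)^((1−α)/α) = 1.90^1.439 = 2.5184.
Therefore s = 2.5184 × (n + δ) = 2.5184 × 0.123 = 0.3098.

s ≈ 0.310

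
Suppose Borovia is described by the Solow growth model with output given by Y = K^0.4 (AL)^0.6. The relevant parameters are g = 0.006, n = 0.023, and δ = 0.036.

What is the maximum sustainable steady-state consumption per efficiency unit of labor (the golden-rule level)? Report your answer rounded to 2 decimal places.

At the golden rule, f'(k) = n + g + δ, so α·k^(α−1) = n + g + δ and k_gold = (α/(n + g + δ))^(1/(1−α)).
k_gold = (0.4/0.065)^(1/0.6) = 6.1538^1.6667 ≈ 20.6664
c_gold = f(k_gold) − (n + g + δ)·k_gold = 3.3582 − 0.065×20.6664 ≈ 2.0149

c_gold ≈ 2.01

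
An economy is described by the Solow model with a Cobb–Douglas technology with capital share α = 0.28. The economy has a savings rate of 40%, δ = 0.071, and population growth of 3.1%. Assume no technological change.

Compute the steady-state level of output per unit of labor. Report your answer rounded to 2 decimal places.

At the steady state, Δk = 0, so s·k^α = (n + δ)·k.
Dividing both sides by k: k^(1−α) = s / (n + δ).
k^0.72 = 0.40 / (0.031 + 0.071) = 0.40 / 0.102 = 3.9216
k* = 3.9216^(1/0.72) ≈ 6.6720
y* = (k*)^α = 6.6720^0.28 ≈ 1.7013

y* = 1.70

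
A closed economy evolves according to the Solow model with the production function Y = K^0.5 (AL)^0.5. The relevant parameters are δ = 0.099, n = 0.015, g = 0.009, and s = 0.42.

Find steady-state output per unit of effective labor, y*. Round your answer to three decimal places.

y* = 3.415

In steady state, investment equals break-even investment: s·k^α = (n + g + δ)·k.
Dividing both sides by k: k^(1−α) = s / (n + g + δ).
k^0.5 = 0.42 / (0.015 + 0.009 + 0.099) = 0.42 / 0.123 = 3.4146
k* = 3.4146^(1/0.5) ≈ 11.6595
y* = (k*)^α = 11.6595^0.5 ≈ 3.4146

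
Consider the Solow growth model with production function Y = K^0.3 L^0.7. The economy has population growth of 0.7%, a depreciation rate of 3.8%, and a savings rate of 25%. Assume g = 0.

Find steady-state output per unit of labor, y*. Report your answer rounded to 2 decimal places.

At the steady state, Δk = 0, so s·k^α = (n + δ)·k.
Dividing both sides by k: k^(1−α) = s / (n + δ).
k^0.7 = 0.25 / (0.007 + 0.038) = 0.25 / 0.045 = 5.5556
k* = 5.5556^(1/0.7) ≈ 11.5851
y* = (k*)^α = 11.5851^0.3 ≈ 2.0853

y* ≈ 2.09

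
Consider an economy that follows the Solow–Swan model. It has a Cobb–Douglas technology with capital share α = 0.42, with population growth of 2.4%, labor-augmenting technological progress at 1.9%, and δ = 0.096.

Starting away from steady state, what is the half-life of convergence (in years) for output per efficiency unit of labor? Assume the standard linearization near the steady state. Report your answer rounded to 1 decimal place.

Near the steady state the convergence rate is λ = (1 − α)(n + g + δ).
λ = (1 − 0.42) × 0.139 = 0.58 × 0.139 = 0.08062
Half-life = ln 2 / λ = 0.6931 / 0.08062 ≈ 8.60 years

about 8.6 years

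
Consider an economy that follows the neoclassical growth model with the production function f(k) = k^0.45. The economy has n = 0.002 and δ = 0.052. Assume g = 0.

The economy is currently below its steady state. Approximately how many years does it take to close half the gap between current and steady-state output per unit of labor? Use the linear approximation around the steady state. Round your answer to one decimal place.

about 23.3 years

Near the steady state the convergence rate is λ = (1 − α)(n + δ).
λ = (1 − 0.45) × 0.054 = 0.55 × 0.054 = 0.0297
Half-life = ln 2 / λ = 0.6931 / 0.0297 ≈ 23.34 years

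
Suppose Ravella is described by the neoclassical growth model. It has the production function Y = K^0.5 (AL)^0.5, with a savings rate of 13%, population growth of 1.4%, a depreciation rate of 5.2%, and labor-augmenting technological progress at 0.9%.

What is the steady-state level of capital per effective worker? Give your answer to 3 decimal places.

k* = 3.004

In steady state, investment equals break-even investment: s·k^α = (n + g + δ)·k.
Rearranging, k^(1−α) = s / (n + g + δ).
k^0.5 = 0.13 / (0.014 + 0.009 + 0.052) = 0.13 / 0.075 = 1.7333
k* = 1.7333^(1/0.5) ≈ 3.0043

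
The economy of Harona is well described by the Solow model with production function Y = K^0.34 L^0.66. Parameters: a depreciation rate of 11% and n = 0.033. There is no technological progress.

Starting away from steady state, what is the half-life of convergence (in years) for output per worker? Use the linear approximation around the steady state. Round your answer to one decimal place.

about 7.3 years

Near the steady state the convergence rate is λ = (1 − α)(n + δ).
λ = (1 − 0.34) × 0.143 = 0.66 × 0.143 = 0.09438
Half-life = ln 2 / λ = 0.6931 / 0.09438 ≈ 7.34 years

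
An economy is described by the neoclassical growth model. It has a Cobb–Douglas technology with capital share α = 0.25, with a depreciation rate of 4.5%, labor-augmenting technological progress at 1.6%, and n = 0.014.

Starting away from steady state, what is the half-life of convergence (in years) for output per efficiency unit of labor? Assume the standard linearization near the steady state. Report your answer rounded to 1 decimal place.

half-life ≈ 12.3 years

Near the steady state the convergence rate is λ = (1 − α)(n + g + δ).
λ = (1 − 0.25) × 0.075 = 0.75 × 0.075 = 0.05625
Half-life = ln 2 / λ = 0.6931 / 0.05625 ≈ 12.32 years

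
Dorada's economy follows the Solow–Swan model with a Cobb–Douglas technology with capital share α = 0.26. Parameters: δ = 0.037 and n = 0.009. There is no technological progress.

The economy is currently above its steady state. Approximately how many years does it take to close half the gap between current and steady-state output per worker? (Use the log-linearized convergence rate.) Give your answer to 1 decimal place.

half-life ≈ 20.4 years

Near the steady state the convergence rate is λ = (1 − α)(n + δ).
λ = (1 − 0.26) × 0.046 = 0.74 × 0.046 = 0.03404
Half-life = ln 2 / λ = 0.6931 / 0.03404 ≈ 20.36 years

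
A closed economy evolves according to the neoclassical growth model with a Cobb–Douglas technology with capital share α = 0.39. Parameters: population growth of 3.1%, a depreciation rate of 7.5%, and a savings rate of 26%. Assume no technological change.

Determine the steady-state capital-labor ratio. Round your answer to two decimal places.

In steady state, investment equals break-even investment: s·k^α = (n + δ)·k.
Dividing both sides by k: k^(1−α) = s / (n + δ).
k^0.61 = 0.26 / (0.031 + 0.075) = 0.26 / 0.106 = 2.4528
k* = 2.4528^(1/0.61) ≈ 4.3530

k* ≈ 4.35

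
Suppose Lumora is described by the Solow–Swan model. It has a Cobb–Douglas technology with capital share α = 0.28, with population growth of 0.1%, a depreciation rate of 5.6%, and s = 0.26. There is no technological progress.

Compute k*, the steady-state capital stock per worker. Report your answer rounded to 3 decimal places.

Steady state requires s·f(k) = (n + δ)·k, i.e. s·k^α = (n + δ)·k.
Rearranging, k^(1−α) = s / (n + δ).
k^0.72 = 0.26 / (0.001 + 0.056) = 0.26 / 0.057 = 4.5614
k* = 4.5614^(1/0.72) ≈ 8.2303

k* = 8.230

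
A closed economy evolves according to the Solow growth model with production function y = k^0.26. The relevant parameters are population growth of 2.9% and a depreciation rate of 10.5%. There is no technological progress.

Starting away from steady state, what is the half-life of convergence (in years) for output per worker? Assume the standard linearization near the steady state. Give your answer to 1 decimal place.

Near the steady state the convergence rate is λ = (1 − α)(n + δ).
λ = (1 − 0.26) × 0.134 = 0.74 × 0.134 = 0.09916
Half-life = ln 2 / λ = 0.6931 / 0.09916 ≈ 6.99 years

t_½ ≈ 7.0 years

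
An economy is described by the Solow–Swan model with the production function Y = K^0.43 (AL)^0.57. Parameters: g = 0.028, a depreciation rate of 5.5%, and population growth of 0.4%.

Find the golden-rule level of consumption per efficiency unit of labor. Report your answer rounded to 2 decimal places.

At the golden rule, f'(k) = n + g + δ, so α·k^(α−1) = n + g + δ and k_gold = (α/(n + g + δ))^(1/(1−α)).
k_gold = (0.43/0.087)^(1/0.57) = 4.9425^1.7544 ≈ 16.4991
c_gold = f(k_gold) − (n + g + δ)·k_gold = 3.3382 − 0.087×16.4991 ≈ 1.9028

c_gold ≈ 1.90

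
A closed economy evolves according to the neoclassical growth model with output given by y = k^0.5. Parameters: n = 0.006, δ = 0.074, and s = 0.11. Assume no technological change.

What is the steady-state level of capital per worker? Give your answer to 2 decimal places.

Steady state requires s·f(k) = (n + δ)·k, i.e. s·k^α = (n + δ)·k.
Dividing both sides by k: k^(1−α) = s / (n + δ).
k^0.5 = 0.11 / (0.006 + 0.074) = 0.11 / 0.080 = 1.3750
k* = 1.3750^(1/0.5) ≈ 1.8906

k* = 1.89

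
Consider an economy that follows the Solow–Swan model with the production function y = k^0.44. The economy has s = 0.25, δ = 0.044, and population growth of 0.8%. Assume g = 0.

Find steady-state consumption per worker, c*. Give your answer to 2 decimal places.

Steady state requires s·f(k) = (n + δ)·k, i.e. s·k^α = (n + δ)·k.
Dividing both sides by k: k^(1−α) = s / (n + δ).
k^0.56 = 0.25 / (0.008 + 0.044) = 0.25 / 0.052 = 4.8077
k* = 4.8077^(1/0.56) ≈ 16.5099
y* = (k*)^α = 16.5099^0.44 ≈ 3.4341
c* = (1 − s)·y* = (1 − 0.25) × 3.4341 ≈ 2.5756

c* = 2.58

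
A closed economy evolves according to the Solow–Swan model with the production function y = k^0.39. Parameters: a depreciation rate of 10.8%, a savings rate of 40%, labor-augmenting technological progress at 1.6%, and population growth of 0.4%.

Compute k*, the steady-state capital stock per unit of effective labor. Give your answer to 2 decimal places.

Steady state requires s·f(k) = (n + g + δ)·k, i.e. s·k^α = (n + g + δ)·k.
Rearranging, k^(1−α) = s / (n + g + δ).
k^0.61 = 0.40 / (0.004 + 0.016 + 0.108) = 0.40 / 0.128 = 3.1250
k* = 3.1250^(1/0.61) ≈ 6.4748

k* ≈ 6.47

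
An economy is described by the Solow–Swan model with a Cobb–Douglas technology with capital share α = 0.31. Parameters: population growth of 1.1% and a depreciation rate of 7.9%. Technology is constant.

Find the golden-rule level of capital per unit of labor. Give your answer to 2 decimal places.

The golden rule sets f'(k) = n + δ, i.e. α·k^(α−1) = n + δ.
So k^(1−α) = α / (n + δ) = 0.31 / 0.090 = 3.4444.
k_gold = 3.4444^(1/0.69) ≈ 6.0038

k_gold ≈ 6.00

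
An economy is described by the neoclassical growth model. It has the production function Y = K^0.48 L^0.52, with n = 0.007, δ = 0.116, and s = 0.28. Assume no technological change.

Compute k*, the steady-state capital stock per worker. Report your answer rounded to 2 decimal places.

In steady state, investment equals break-even investment: s·k^α = (n + δ)·k.
Dividing both sides by k: k^(1−α) = s / (n + δ).
k^0.52 = 0.28 / (0.007 + 0.116) = 0.28 / 0.123 = 2.2764
k* = 2.2764^(1/0.52) ≈ 4.8643

k* ≈ 4.86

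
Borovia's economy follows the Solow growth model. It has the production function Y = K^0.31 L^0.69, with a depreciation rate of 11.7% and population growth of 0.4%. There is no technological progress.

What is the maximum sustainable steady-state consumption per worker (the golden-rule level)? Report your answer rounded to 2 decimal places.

c_gold ≈ 1.05

At the golden rule, f'(k) = n + δ, so α·k^(α−1) = n + δ and k_gold = (α/(n + δ))^(1/(1−α)).
k_gold = (0.31/0.121)^(1/0.69) = 2.5620^1.4493 ≈ 3.9098
c_gold = f(k_gold) − (n + δ)·k_gold = 1.5260 − 0.121×3.9098 ≈ 1.0529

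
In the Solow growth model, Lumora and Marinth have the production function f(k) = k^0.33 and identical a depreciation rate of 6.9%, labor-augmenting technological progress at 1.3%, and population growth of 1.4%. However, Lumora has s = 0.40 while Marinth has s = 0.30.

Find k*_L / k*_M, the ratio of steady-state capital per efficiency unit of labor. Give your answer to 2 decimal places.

Steady-state k* = [s/(n + g + δ)]^(1/(1−α)), so the ratio is [ (s_L/(n + g + δ)_L) / (s_M/(n + g + δ)_M) ]^1.4925.
s_L/(n + g + δ)_L = 0.40/0.096 = 4.1667; s_M/(n + g + δ)_M = 0.30/0.096 = 3.1250.
Ratio = (4.1667/3.1250)^1.4925 = 1.3333^1.4925 ≈ 1.5362

k*_L / k*_M ≈ 1.54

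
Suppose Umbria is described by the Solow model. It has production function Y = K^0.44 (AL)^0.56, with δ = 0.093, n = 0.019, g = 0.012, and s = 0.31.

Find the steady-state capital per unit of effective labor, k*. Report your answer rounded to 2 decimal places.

k* ≈ 5.14

Steady state requires s·f(k) = (n + g + δ)·k, i.e. s·k^α = (n + g + δ)·k.
Dividing both sides by k: k^(1−α) = s / (n + g + δ).
k^0.56 = 0.31 / (0.019 + 0.012 + 0.093) = 0.31 / 0.124 = 2.5000
k* = 2.5000^(1/0.56) ≈ 5.1358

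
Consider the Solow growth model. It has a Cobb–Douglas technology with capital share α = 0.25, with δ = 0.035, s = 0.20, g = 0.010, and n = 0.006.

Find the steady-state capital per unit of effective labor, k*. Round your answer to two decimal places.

k* = 6.18

At the steady state, Δk = 0, so s·k^α = (n + g + δ)·k.
Dividing both sides by k: k^(1−α) = s / (n + g + δ).
k^0.75 = 0.20 / (0.006 + 0.010 + 0.035) = 0.20 / 0.051 = 3.9216
k* = 3.9216^(1/0.75) ≈ 6.1842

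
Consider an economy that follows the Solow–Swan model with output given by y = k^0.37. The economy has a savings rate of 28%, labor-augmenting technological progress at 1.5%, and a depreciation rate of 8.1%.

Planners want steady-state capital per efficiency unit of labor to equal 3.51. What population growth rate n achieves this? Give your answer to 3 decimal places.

n ≈ 0.031

At the steady state, Δk = 0, so s·k^α = (n + g + δ)·k.
So s / (n + g + δ) = (k*)^(1−α) = 3.51^0.63 = 2.2057.
Therefore n + g + δ = s / 2.2057 = 0.28 / 2.2057 = 0.1269, so n = 0.1269 − 0.096 = 0.0309.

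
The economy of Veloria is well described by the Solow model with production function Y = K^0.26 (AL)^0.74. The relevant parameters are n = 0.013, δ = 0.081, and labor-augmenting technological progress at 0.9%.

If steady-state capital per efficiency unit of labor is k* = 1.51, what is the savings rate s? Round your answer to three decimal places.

s ≈ 0.140

In steady state, investment equals break-even investment: s·k^α = (n + g + δ)·k.
So s / (n + g + δ) = (k*)^(1−α) = 1.51^0.74 = 1.3566.
Therefore s = 1.3566 × (n + g + δ) = 1.3566 × 0.103 = 0.1397.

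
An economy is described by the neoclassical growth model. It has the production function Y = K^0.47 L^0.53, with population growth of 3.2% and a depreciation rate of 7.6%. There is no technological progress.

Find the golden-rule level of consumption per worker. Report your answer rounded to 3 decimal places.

At the golden rule, f'(k) = n + δ, so α·k^(α−1) = n + δ and k_gold = (α/(n + δ))^(1/(1−α)).
k_gold = (0.47/0.108)^(1/0.53) = 4.3519^1.8868 ≈ 16.0346
c_gold = f(k_gold) − (n + δ)·k_gold = 3.6845 − 0.108×16.0346 ≈ 1.9528

c_gold ≈ 1.953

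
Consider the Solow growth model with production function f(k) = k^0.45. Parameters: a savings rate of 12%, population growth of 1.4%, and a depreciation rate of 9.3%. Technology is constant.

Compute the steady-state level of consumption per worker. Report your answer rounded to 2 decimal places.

In steady state, investment equals break-even investment: s·k^α = (n + δ)·k.
Rearranging, k^(1−α) = s / (n + δ).
k^0.55 = 0.12 / (0.014 + 0.093) = 0.12 / 0.107 = 1.1215
k* = 1.1215^(1/0.55) ≈ 1.2318
y* = (k*)^α = 1.2318^0.45 ≈ 1.0984
c* = (1 − s)·y* = (1 − 0.12) × 1.0984 ≈ 0.9666

c* ≈ 0.97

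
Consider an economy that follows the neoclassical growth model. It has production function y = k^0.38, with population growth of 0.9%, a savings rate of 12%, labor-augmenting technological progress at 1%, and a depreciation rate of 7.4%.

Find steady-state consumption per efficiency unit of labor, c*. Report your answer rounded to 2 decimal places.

Steady state requires s·f(k) = (n + g + δ)·k, i.e. s·k^α = (n + g + δ)·k.
Dividing both sides by k: k^(1−α) = s / (n + g + δ).
k^0.62 = 0.12 / (0.009 + 0.010 + 0.074) = 0.12 / 0.093 = 1.2903
k* = 1.2903^(1/0.62) ≈ 1.5085
y* = (k*)^α = 1.5085^0.38 ≈ 1.1691
c* = (1 − s)·y* = (1 − 0.12) × 1.1691 ≈ 1.0288

c* = 1.03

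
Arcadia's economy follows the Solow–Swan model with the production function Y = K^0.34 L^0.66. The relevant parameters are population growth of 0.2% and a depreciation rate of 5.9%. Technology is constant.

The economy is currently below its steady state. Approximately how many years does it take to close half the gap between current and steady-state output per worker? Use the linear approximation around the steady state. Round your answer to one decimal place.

half-life ≈ 17.2 years

Near the steady state the convergence rate is λ = (1 − α)(n + δ).
λ = (1 − 0.34) × 0.061 = 0.66 × 0.061 = 0.04026
Half-life = ln 2 / λ = 0.6931 / 0.04026 ≈ 17.22 years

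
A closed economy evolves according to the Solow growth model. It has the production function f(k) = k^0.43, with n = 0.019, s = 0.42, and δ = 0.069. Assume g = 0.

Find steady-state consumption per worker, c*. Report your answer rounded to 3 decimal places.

At the steady state, Δk = 0, so s·k^α = (n + δ)·k.
Dividing both sides by k: k^(1−α) = s / (n + δ).
k^0.57 = 0.42 / (0.019 + 0.069) = 0.42 / 0.088 = 4.7727
k* = 4.7727^(1/0.57) ≈ 15.5172
y* = (k*)^α = 15.5172^0.43 ≈ 3.2512
c* = (1 − s)·y* = (1 − 0.42) × 3.2512 ≈ 1.8857

c* ≈ 1.886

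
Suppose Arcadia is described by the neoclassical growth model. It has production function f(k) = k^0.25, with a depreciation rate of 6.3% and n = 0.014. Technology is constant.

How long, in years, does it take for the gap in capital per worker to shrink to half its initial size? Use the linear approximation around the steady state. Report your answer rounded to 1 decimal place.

Near the steady state the convergence rate is λ = (1 − α)(n + δ).
λ = (1 − 0.25) × 0.077 = 0.75 × 0.077 = 0.05775
Half-life = ln 2 / λ = 0.6931 / 0.05775 ≈ 12.00 years

half-life ≈ 12.0 years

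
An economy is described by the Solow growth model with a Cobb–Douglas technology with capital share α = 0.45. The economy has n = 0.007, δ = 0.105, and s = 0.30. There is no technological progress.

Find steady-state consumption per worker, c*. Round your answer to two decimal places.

c* ≈ 1.57

At the steady state, Δk = 0, so s·k^α = (n + δ)·k.
Rearranging, k^(1−α) = s / (n + δ).
k^0.55 = 0.30 / (0.007 + 0.105) = 0.30 / 0.112 = 2.6786
k* = 2.6786^(1/0.55) ≈ 5.9981
y* = (k*)^α = 5.9981^0.45 ≈ 2.2393
c* = (1 − s)·y* = (1 − 0.30) × 2.2393 ≈ 1.5675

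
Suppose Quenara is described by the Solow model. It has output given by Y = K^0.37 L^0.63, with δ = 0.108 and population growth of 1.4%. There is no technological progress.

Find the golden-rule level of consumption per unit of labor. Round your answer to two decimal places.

c_gold ≈ 1.21

At the golden rule, f'(k) = n + δ, so α·k^(α−1) = n + δ and k_gold = (α/(n + δ))^(1/(1−α)).
k_gold = (0.37/0.122)^(1/0.63) = 3.0328^1.5873 ≈ 5.8188
c_gold = f(k_gold) − (n + δ)·k_gold = 1.9186 − 0.122×5.8188 ≈ 1.2087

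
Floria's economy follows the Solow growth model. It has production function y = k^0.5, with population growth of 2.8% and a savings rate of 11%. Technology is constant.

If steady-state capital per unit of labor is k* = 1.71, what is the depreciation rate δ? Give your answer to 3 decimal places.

Steady state requires s·f(k) = (n + δ)·k, i.e. s·k^α = (n + δ)·k.
So s / (n + δ) = (k*)^(1−α) = 1.71^0.5 = 1.3077.
Therefore n + δ = s / 1.3077 = 0.11 / 1.3077 = 0.0841, so δ = 0.0841 − 0.028 = 0.0561.

δ ≈ 0.056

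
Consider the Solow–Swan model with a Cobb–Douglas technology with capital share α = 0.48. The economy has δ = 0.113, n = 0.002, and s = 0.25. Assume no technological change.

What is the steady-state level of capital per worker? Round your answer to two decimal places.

k* = 4.45

At the steady state, Δk = 0, so s·k^α = (n + δ)·k.
Dividing both sides by k: k^(1−α) = s / (n + δ).
k^0.52 = 0.25 / (0.002 + 0.113) = 0.25 / 0.115 = 2.1739
k* = 2.1739^(1/0.52) ≈ 4.4518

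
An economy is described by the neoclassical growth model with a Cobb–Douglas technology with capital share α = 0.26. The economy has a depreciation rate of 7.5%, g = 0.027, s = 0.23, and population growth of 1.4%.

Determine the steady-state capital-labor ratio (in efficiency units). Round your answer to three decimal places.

At the steady state, Δk = 0, so s·k^α = (n + g + δ)·k.
Rearranging, k^(1−α) = s / (n + g + δ).
k^0.74 = 0.23 / (0.014 + 0.027 + 0.075) = 0.23 / 0.116 = 1.9828
k* = 1.9828^(1/0.74) ≈ 2.5219

k* = 2.522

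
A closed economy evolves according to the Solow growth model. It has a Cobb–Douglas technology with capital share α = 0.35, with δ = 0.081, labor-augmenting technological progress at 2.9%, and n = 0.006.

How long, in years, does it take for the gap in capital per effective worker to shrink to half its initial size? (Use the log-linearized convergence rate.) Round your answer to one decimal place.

Near the steady state the convergence rate is λ = (1 − α)(n + g + δ).
λ = (1 − 0.35) × 0.116 = 0.65 × 0.116 = 0.0754
Half-life = ln 2 / λ = 0.6931 / 0.0754 ≈ 9.19 years

t_½ ≈ 9.2 years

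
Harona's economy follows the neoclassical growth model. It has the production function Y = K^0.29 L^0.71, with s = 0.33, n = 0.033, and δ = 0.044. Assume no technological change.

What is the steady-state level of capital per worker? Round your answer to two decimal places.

At the steady state, Δk = 0, so s·k^α = (n + δ)·k.
Rearranging, k^(1−α) = s / (n + δ).
k^0.71 = 0.33 / (0.033 + 0.044) = 0.33 / 0.077 = 4.2857
k* = 4.2857^(1/0.71) ≈ 7.7655

k* ≈ 7.77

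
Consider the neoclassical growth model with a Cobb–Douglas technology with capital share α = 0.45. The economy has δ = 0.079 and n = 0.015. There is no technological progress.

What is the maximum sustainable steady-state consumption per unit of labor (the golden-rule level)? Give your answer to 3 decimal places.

c_gold ≈ 1.981

At the golden rule, f'(k) = n + δ, so α·k^(α−1) = n + δ and k_gold = (α/(n + δ))^(1/(1−α)).
k_gold = (0.45/0.094)^(1/0.55) = 4.7872^1.8182 ≈ 17.2395
c_gold = f(k_gold) − (n + δ)·k_gold = 3.6011 − 0.094×17.2395 ≈ 1.9806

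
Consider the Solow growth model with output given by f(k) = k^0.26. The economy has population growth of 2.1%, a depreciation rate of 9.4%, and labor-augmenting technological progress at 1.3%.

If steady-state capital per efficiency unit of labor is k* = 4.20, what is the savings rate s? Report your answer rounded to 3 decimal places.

Steady state requires s·f(k) = (n + g + δ)·k, i.e. s·k^α = (n + g + δ)·k.
So s / (n + g + δ) = (k*)^(1−α) = 4.20^0.74 = 2.8920.
Therefore s = 2.8920 × (n + g + δ) = 2.8920 × 0.128 = 0.3702.

s ≈ 0.370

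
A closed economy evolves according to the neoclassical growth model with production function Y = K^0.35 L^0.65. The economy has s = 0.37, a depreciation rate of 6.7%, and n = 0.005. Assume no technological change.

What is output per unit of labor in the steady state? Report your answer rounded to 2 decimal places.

At the steady state, Δk = 0, so s·k^α = (n + δ)·k.
Dividing both sides by k: k^(1−α) = s / (n + δ).
k^0.65 = 0.37 / (0.005 + 0.067) = 0.37 / 0.072 = 5.1389
k* = 5.1389^(1/0.65) ≈ 12.4064
y* = (k*)^α = 12.4064^0.35 ≈ 2.4142

y* = 2.41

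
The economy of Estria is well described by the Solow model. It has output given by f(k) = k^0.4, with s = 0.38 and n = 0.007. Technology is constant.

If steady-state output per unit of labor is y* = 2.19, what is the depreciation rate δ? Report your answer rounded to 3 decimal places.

Steady state requires s·f(k) = (n + δ)·k, i.e. s·k^α = (n + δ)·k.
Since y* = [s/(n + δ)]^(α/(1−α)), we have s/(n + δ) = (y*)^((1−α)/α) = 2.19^1.5 = 3.2409.
Therefore n + δ = s / 3.2409 = 0.38 / 3.2409 = 0.1173, so δ = 0.1173 − 0.007 = 0.1103.

δ ≈ 0.110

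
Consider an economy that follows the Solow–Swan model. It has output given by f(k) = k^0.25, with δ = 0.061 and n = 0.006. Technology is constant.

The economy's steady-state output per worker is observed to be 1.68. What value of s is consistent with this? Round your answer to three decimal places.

s ≈ 0.318

Steady state requires s·f(k) = (n + δ)·k, i.e. s·k^α = (n + δ)·k.
Since y* = [s/(n + δ)]^(α/(1−α)), we have s/(n + δ) = (y*)^((1−α)/α) = 1.68^3 = 4.7416.
Therefore s = 4.7416 × (n + δ) = 4.7416 × 0.067 = 0.3177.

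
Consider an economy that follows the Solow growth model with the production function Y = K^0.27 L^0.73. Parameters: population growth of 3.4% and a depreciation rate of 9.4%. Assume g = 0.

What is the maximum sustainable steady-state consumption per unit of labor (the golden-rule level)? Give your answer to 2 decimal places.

At the golden rule, f'(k) = n + δ, so α·k^(α−1) = n + δ and k_gold = (α/(n + δ))^(1/(1−α)).
k_gold = (0.27/0.128)^(1/0.73) = 2.1094^1.3699 ≈ 2.7801
c_gold = f(k_gold) − (n + δ)·k_gold = 1.3179 − 0.128×2.7801 ≈ 0.9620

c_gold ≈ 0.96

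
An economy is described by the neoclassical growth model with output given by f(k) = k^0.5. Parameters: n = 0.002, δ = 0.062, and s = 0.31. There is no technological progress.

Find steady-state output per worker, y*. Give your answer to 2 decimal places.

y* ≈ 4.84

In steady state, investment equals break-even investment: s·k^α = (n + δ)·k.
Dividing both sides by k: k^(1−α) = s / (n + δ).
k^0.5 = 0.31 / (0.002 + 0.062) = 0.31 / 0.064 = 4.8438
k* = 4.8438^(1/0.5) ≈ 23.4624
y* = (k*)^α = 23.4624^0.5 ≈ 4.8438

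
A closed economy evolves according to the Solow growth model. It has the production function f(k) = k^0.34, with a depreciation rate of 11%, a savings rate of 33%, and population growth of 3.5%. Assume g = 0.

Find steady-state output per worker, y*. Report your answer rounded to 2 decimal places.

y* ≈ 1.53

At the steady state, Δk = 0, so s·k^α = (n + δ)·k.
Dividing both sides by k: k^(1−α) = s / (n + δ).
k^0.66 = 0.33 / (0.035 + 0.110) = 0.33 / 0.145 = 2.2759
k* = 2.2759^(1/0.66) ≈ 3.4765
y* = (k*)^α = 3.4765^0.34 ≈ 1.5275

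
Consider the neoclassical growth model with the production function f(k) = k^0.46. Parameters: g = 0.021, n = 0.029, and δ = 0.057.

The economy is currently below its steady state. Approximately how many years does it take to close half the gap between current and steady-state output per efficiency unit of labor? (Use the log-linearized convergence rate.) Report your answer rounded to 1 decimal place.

Near the steady state the convergence rate is λ = (1 − α)(n + g + δ).
λ = (1 − 0.46) × 0.107 = 0.54 × 0.107 = 0.05778
Half-life = ln 2 / λ = 0.6931 / 0.05778 ≈ 12.00 years

half-life ≈ 12.0 years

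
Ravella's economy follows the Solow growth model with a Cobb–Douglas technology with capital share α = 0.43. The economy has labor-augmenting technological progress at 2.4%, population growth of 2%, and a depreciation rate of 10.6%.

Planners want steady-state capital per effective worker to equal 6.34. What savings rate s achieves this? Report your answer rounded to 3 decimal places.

At the steady state, Δk = 0, so s·k^α = (n + g + δ)·k.
So s / (n + g + δ) = (k*)^(1−α) = 6.34^0.57 = 2.8654.
Therefore s = 2.8654 × (n + g + δ) = 2.8654 × 0.150 = 0.4298.

s ≈ 0.430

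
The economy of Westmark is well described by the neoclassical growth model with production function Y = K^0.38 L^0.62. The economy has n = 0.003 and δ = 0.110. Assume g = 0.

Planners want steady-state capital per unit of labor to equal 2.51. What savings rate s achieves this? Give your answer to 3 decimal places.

s ≈ 0.200

Steady state requires s·f(k) = (n + δ)·k, i.e. s·k^α = (n + δ)·k.
So s / (n + δ) = (k*)^(1−α) = 2.51^0.62 = 1.7693.
Therefore s = 1.7693 × (n + δ) = 1.7693 × 0.113 = 0.1999.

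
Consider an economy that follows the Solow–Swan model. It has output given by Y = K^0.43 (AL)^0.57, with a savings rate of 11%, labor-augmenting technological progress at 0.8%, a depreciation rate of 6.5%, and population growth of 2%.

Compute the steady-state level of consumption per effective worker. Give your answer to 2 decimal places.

c* ≈ 1.01

In steady state, investment equals break-even investment: s·k^α = (n + g + δ)·k.
Dividing both sides by k: k^(1−α) = s / (n + g + δ).
k^0.57 = 0.11 / (0.020 + 0.008 + 0.065) = 0.11 / 0.093 = 1.1828
k* = 1.1828^(1/0.57) ≈ 1.3425
y* = (k*)^α = 1.3425^0.43 ≈ 1.1350
c* = (1 − s)·y* = (1 − 0.11) × 1.1350 ≈ 1.0102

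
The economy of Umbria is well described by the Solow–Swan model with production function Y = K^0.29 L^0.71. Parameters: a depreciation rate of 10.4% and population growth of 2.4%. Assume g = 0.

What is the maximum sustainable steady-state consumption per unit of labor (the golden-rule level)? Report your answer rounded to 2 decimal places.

c_gold ≈ 0.99

At the golden rule, f'(k) = n + δ, so α·k^(α−1) = n + δ and k_gold = (α/(n + δ))^(1/(1−α)).
k_gold = (0.29/0.128)^(1/0.71) = 2.2656^1.4085 ≈ 3.1643
c_gold = f(k_gold) − (n + δ)·k_gold = 1.3966 − 0.128×3.1643 ≈ 0.9916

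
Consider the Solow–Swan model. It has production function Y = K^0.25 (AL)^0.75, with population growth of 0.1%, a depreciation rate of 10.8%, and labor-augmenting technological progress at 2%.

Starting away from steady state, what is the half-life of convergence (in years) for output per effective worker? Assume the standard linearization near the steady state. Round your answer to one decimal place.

about 7.2 years

Near the steady state the convergence rate is λ = (1 − α)(n + g + δ).
λ = (1 − 0.25) × 0.129 = 0.75 × 0.129 = 0.09675
Half-life = ln 2 / λ = 0.6931 / 0.09675 ≈ 7.16 years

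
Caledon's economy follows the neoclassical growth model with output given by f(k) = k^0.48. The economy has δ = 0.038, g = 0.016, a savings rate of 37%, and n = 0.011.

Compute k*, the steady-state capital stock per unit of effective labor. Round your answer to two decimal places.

k* = 28.35

Steady state requires s·f(k) = (n + g + δ)·k, i.e. s·k^α = (n + g + δ)·k.
Rearranging, k^(1−α) = s / (n + g + δ).
k^0.52 = 0.37 / (0.011 + 0.016 + 0.038) = 0.37 / 0.065 = 5.6923
k* = 5.6923^(1/0.52) ≈ 28.3450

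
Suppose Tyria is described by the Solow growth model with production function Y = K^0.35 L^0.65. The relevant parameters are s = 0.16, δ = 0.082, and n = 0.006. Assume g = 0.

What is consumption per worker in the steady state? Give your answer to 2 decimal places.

c* = 1.16

Steady state requires s·f(k) = (n + δ)·k, i.e. s·k^α = (n + δ)·k.
Rearranging, k^(1−α) = s / (n + δ).
k^0.65 = 0.16 / (0.006 + 0.082) = 0.16 / 0.088 = 1.8182
k* = 1.8182^(1/0.65) ≈ 2.5087
y* = (k*)^α = 2.5087^0.35 ≈ 1.3798
c* = (1 − s)·y* = (1 − 0.16) × 1.3798 ≈ 1.1590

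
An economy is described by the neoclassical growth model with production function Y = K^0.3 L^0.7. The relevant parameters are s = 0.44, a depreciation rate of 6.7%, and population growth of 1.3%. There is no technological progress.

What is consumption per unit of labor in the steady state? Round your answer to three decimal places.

c* = 1.163

At the steady state, Δk = 0, so s·k^α = (n + δ)·k.
Rearranging, k^(1−α) = s / (n + δ).
k^0.7 = 0.44 / (0.013 + 0.067) = 0.44 / 0.080 = 5.5000
k* = 5.5000^(1/0.7) ≈ 11.4199
y* = (k*)^α = 11.4199^0.3 ≈ 2.0763
c* = (1 − s)·y* = (1 − 0.44) × 2.0763 ≈ 1.1627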